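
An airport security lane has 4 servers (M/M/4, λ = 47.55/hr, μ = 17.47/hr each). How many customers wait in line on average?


a = λ/μ = 2.7218; ρ = a/4 = 0.6805
P₀ = 0.055733
Lq = P₀·a^c·ρ / (c!·(1−ρ)²) = 0.055733·54.88207·0.6805/(24·0.10211)
= 0.84929

Final: 0.84929


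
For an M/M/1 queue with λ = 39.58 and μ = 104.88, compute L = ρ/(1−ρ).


ρ = λ/μ = 39.58/104.88 = 0.3774
L = ρ/(1−ρ) = 0.3774/(1 − 0.3774) = 0.3774/0.6226 = 0.6061

Final: 0.6061


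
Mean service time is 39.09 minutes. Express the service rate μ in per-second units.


μ = 1/(service time) in consistent units.
1 second = 0.0166667 min, so μ = 0.0166667/39.09 = 0.0004264 per second

Final: 0.0004264 /sec


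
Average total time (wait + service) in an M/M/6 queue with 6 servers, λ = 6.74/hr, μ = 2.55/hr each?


a = 2.6431; ρ = 0.4405; P₀ = 0.070577
Lq = P₀·a^c·ρ/(c!(1−ρ)²) = 0.04704
Wq = Lq/λ = 0.04704/6.74 = 0.006979 hr
W = Wq + 1/μ = 0.006979 + 0.39216 = 0.39914 hr

Final: 0.39914 hr


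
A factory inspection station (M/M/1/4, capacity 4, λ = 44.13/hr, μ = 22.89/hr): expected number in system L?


ρ = 44.13/22.89 = 1.9279
L = ρ[1 − (K+1)ρ^K + Kρ^(K+1)] / [(1−ρ)(1−ρ^(K+1))]
Numerator: 1.9279·(1 − 5·13.815052 + 4·26.634262) = 74.151099
Denominator: (-0.9279)·(-25.634262) = 23.786445
L = 74.151099/23.786445 = 3.1174

Final: 3.1174


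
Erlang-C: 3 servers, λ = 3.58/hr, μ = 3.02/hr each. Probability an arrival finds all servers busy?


a = λ/μ = 1.1854; ρ = a/3 = 0.3951
P₀ = 0.298769 (from M/M/c formula)
C(c,a) = [a^c/(c!(1−ρ))]·P₀ = [1.66582/(6·0.6049)]·0.298769
= 0.45901·0.298769 = 0.137139

Final: 0.137139


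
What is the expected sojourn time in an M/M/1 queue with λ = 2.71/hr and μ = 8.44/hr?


W = 1/(μ−λ) = 1/(8.44 − 2.71) = 1/5.73 = 0.1745 hr

Final: 0.1745 hr


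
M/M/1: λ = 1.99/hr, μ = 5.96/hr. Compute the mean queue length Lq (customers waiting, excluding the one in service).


ρ = 1.99/5.96 = 0.3339
Lq = ρ²/(1−ρ) = 0.1115/0.6661 = 0.1674

Final: 0.1674


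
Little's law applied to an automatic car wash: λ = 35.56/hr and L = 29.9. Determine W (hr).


W = L/λ = 29.9/35.56 = 0.8408 hr

Final: 0.8408 hr


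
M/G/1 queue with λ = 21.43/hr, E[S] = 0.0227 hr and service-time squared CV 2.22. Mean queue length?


ρ = λ·E[S] = 21.43·0.0227 = 0.4865
Lq = ρ²(1+C_s²)/(2(1−ρ)) = 0.2366·(1+2.22)/(2·0.5135)
= 0.2366·3.2200/1.0271 = 0.74191

Final: 0.74191


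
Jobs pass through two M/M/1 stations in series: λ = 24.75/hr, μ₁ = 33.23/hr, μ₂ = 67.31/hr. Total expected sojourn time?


Each node sees arrival rate λ = 24.75/hr (tandem ⇒ throughput preserved).
W₁ = 1/(μ₁−λ) = 1/(33.23−24.75) = 0.11792 hr
W₂ = 1/(μ₂−λ) = 1/(67.31−24.75) = 0.02350 hr
W_total = W₁ + W₂ = 0.11792 + 0.02350 = 0.14142 hr

Final: 0.14142 hr


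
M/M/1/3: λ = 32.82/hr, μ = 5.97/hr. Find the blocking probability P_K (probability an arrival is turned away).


ρ = λ/μ = 32.82/5.97 = 5.4975
P_K = (1−ρ)ρ^K/(1−ρ^(K+1)) = (-4.4975·166.147089)/(1 − 913.391535)
= -747.244446/-912.391535 = 0.818995

Final: 0.818995


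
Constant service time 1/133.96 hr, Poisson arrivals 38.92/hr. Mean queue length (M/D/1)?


ρ = 38.92/133.96 = 0.2905
M/D/1: Lq = ρ²/(2(1−ρ)) = 0.08441/(2·0.7095) = 0.05949

Final: 0.05949


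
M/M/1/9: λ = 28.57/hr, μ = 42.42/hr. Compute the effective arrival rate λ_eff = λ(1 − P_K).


ρ = 0.6735; P_K = (1−ρ)ρ^9/(1−ρ^10) = 0.009492
λ_eff = λ(1 − P_K) = 28.57·(1 − 0.009492) = 28.57·0.990508 = 28.2988 /hr

Final: 28.2988 /hr


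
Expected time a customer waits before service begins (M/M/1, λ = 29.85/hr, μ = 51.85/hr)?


ρ = 29.85/51.85 = 0.5757
Wq = ρ/(μ−λ) = 0.5757/(51.85 − 29.85) = 0.5757/22.00 = 0.02617 hr

Final: 0.02617 hr


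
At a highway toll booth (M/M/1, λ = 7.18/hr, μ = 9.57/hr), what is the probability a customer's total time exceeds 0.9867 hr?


W ~ Exponential(μ−λ) for M/M/1.
μ − λ = 9.57 − 7.18 = 2.3900
P(W > t) = e^{−(μ−λ)t} = e^{−2.3582} = 0.094589

Final: 0.094589


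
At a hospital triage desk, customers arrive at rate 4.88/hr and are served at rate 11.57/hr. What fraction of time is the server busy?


ρ = λ/μ = 4.88/11.57 = 0.4218

Final: 0.4218


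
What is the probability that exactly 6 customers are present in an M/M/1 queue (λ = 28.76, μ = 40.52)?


ρ = 28.76/40.52 = 0.7098
P_n = (1−ρ)·ρ^n = (1 − 0.7098)·0.7098^6 = 0.2902·0.127855 = 0.037107

Final: 0.037107


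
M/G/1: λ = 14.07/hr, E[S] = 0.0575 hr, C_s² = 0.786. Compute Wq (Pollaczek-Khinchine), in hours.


ρ = λ·E[S] = 14.07·0.0575 = 0.8090
E[S²] = E[S]²(1+C_s²) = 0.0575²·(1+0.786) = 0.005905
Wq = λ·E[S²]/(2(1−ρ)) = 14.07·0.005905/(2·0.1910) = 0.21752 hr

Final: 0.21752 hr


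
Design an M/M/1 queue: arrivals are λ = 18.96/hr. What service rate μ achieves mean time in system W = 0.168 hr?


W = 1/(μ−λ) ⇒ μ − λ = 1/W = 1/0.168 = 5.9524
μ = λ + 1/W = 18.96 + 5.9524 = 24.9124 per hr

Final: 24.9124 /hr


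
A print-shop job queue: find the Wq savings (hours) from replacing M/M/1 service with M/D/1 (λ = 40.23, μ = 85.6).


ρ = 40.23/85.6 = 0.4700
Wq(M/M/1) = ρ/(μ−λ) = 0.4700/45.37 = 0.01036 hr
Wq(M/D/1) = ρ/(2(μ−λ)) = 0.005179 hr
Savings = 0.01036 − 0.005179 = 0.005179 hr

Final: 0.005179 hr


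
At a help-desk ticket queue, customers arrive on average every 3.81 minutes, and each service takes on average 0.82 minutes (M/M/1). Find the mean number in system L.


λ = 60/3.81 = 15.7480 /hr
μ = 60/0.82 = 73.1707 /hr
ρ = λ/μ = 15.7480/73.1707 = 0.2152
L = ρ/(1−ρ) = 0.2152/0.7848 = 0.2742

Final: 0.2742


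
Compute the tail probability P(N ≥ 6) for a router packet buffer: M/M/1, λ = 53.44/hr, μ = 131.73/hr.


ρ = 53.44/131.73 = 0.4057
P(N ≥ n) = ρ^n = 0.4057^6 = 0.004457

Final: 0.004457


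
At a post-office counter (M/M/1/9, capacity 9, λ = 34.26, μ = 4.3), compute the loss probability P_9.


ρ = λ/μ = 34.26/4.3 = 7.9674
P_K = (1−ρ)ρ^K/(1−ρ^(K+1)) = (-6.9674·129380887.962311)/(1 − 1030834702.695061)
= -901453814.732750/-1030834701.695061 = 0.874489

Final: 0.874489


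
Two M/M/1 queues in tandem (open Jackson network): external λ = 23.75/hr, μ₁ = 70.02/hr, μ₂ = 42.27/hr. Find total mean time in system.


Each node sees arrival rate λ = 23.75/hr (tandem ⇒ throughput preserved).
W₁ = 1/(μ₁−λ) = 1/(70.02−23.75) = 0.02161 hr
W₂ = 1/(μ₂−λ) = 1/(42.27−23.75) = 0.05400 hr
W_total = W₁ + W₂ = 0.02161 + 0.05400 = 0.07561 hr

Final: 0.07561 hr


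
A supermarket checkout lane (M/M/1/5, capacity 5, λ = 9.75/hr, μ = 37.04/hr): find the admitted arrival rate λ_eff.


ρ = 0.2632; P_K = (1−ρ)ρ^5/(1−ρ^6) = 0.0009314
λ_eff = λ(1 − P_K) = 9.75·(1 − 0.0009314) = 9.75·0.999069 = 9.7409 /hr

Final: 9.7409 /hr


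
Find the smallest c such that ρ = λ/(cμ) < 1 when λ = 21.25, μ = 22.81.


Stability requires cμ > λ ⇔ c > λ/μ.
λ/μ = 21.25/22.81 = 0.9316
Minimum integer c = ⌊0.9316⌋ + 1 = 1
Check: 1·22.81 = 22.81 > 21.25, while 0·22.81 = 0.00 ≤ 21.25

Final: 1 servers


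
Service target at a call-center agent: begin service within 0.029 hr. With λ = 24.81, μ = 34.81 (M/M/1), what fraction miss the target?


ρ = 24.81/34.81 = 0.7127
P(Wq > t) = ρ·e^{−(μ−λ)t} = 0.7127·e^{−0.2900}
= 0.7127·0.748264 = 0.533307

Final: 0.533307


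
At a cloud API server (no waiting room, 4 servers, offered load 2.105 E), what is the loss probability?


B(c,a) = (a^c/c!) / Σ_{k=0}^{c} a^k/k!
a^4/4! = 0.818083
Σ terms (k=0..4): 1.00000 + 2.10500 + 2.21551 + 1.55455 + 0.81808 = 7.693146
B = 0.818083/7.693146 = 0.106339

Final: 0.106339


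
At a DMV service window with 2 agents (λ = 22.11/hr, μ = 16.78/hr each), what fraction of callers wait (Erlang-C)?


a = λ/μ = 1.3176; ρ = a/2 = 0.6588
P₀ = 0.205676 (from M/M/c formula)
C(c,a) = [a^c/(c!(1−ρ))]·P₀ = [1.73618/(2·0.3412)]·0.205676
= 2.54437·0.205676 = 0.523316

Final: 0.523316


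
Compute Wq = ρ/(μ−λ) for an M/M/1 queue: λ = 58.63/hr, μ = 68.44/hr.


ρ = 58.63/68.44 = 0.8567
Wq = ρ/(μ−λ) = 0.8567/(68.44 − 58.63) = 0.8567/9.81 = 0.08733 hr

Final: 0.08733 hr


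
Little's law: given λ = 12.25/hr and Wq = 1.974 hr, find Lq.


Lq = λWq = 12.25·1.974 = 24.1815

Final: 24.1815


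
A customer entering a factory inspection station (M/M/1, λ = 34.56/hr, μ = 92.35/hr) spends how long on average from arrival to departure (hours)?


W = 1/(μ−λ) = 1/(92.35 − 34.56) = 1/57.79 = 0.01730 hr

Final: 0.01730 hr


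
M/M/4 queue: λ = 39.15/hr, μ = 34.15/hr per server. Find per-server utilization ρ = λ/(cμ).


ρ = λ/(cμ) = 39.15/(4·34.15) = 39.15/136.60 = 0.2866

Final: 0.2866


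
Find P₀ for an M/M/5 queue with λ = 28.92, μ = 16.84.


a = λ/μ = 28.92/16.84 = 1.7173; ρ = a/c = 0.3435
Σ_{k=0}^{4} a^k/k! (terms k=0..4) = 1.00000 + 1.71734 + 1.47463 + 0.84415 + 0.36242 = 5.39853
Tail: a^5/(5!(1−ρ)) = 14.93761/(120·0.6565) = 0.18960
P₀ = 1/(5.39853 + 0.18960) = 1/5.58814 = 0.178951

Final: 0.178951


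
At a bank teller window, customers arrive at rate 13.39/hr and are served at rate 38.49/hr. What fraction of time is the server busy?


ρ = λ/μ = 13.39/38.49 = 0.3479

Final: 0.3479


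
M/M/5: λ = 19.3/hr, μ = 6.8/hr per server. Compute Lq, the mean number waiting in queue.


a = λ/μ = 2.8382; ρ = a/5 = 0.5676
P₀ = 0.055771
Lq = P₀·a^c·ρ / (c!·(1−ρ)²) = 0.055771·184.17979·0.5676/(120·0.18693)
= 0.25994

Final: 0.25994


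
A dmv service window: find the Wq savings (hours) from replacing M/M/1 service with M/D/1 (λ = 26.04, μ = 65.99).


ρ = 26.04/65.99 = 0.3946
Wq(M/M/1) = ρ/(μ−λ) = 0.3946/39.95 = 0.009877 hr
Wq(M/D/1) = ρ/(2(μ−λ)) = 0.004939 hr
Savings = 0.009877 − 0.004939 = 0.004939 hr

Final: 0.004939 hr


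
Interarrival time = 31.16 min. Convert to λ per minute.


λ = 1/(interarrival time) in consistent units.
1 minute = 1 min, so λ = 1/31.16 = 0.03209 per minute

Final: 0.03209 /min


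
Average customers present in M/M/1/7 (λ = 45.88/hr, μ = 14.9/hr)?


ρ = 45.88/14.9 = 3.0792
L = ρ[1 − (K+1)ρ^K + Kρ^(K+1)] / [(1−ρ)(1−ρ^(K+1))]
Numerator: 3.0792·(1 − 8·2624.581031 + 7·8081.595820) = 109543.957838
Denominator: (-2.0792)·(-8080.595820) = 16801.131443
L = 109543.957838/16801.131443 = 6.5200

Final: 6.5200


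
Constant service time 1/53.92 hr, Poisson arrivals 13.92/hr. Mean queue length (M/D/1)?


ρ = 13.92/53.92 = 0.2582
M/D/1: Lq = ρ²/(2(1−ρ)) = 0.06665/(2·0.7418) = 0.04492

Final: 0.04492


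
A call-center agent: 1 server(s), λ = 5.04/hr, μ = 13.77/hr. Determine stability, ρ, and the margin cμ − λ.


Total capacity cμ = 1·13.77 = 13.77/hr
ρ = λ/(cμ) = 5.04/13.77 = 0.3660
Stable ⇔ ρ < 1: YES
Spare capacity = cμ − λ = 13.77 − 5.04 = 8.73/hr

Final: ρ = 0.3660; stable; margin = 8.73/hr


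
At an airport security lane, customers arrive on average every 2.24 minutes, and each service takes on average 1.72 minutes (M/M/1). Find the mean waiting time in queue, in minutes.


λ = 60/2.24 = 26.7857 /hr
μ = 60/1.72 = 34.8837 /hr
ρ = λ/μ = 26.7857/34.8837 = 0.7679
Wq = ρ/(μ−λ) = 0.7679/(34.8837−26.7857) = 0.09482 hr
In minutes: 0.09482·60 = 5.689 min

Final: 5.689 min


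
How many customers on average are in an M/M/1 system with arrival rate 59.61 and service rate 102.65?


ρ = λ/μ = 59.61/102.65 = 0.5807
L = ρ/(1−ρ) = 0.5807/(1 − 0.5807) = 0.5807/0.4193 = 1.3850

Final: 1.3850


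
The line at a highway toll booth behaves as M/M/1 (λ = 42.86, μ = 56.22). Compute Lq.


ρ = 42.86/56.22 = 0.7624
Lq = ρ²/(1−ρ) = 0.5812/0.2376 = 2.4457

Final: 2.4457


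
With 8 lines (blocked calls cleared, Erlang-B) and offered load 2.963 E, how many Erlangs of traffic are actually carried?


B(8,2.963) = 0.007639 (Erlang-B)
Carried load = a(1 − B) = 2.963·(1 − 0.007639) = 2.963·0.992361 = 2.9404 E

Final: 2.9404 Erlangs


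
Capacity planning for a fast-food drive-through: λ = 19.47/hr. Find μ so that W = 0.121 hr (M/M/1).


W = 1/(μ−λ) ⇒ μ − λ = 1/W = 1/0.121 = 8.2645
μ = λ + 1/W = 19.47 + 8.2645 = 27.7345 per hr

Final: 27.7345 /hr


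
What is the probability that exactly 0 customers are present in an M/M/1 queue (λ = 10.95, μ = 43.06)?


ρ = 10.95/43.06 = 0.2543
P_n = (1−ρ)·ρ^n = (1 − 0.2543)·0.2543^0 = 0.7457·1.000000 = 0.745704

Final: 0.745704


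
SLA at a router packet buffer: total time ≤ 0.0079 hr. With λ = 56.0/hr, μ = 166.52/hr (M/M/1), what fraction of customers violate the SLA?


W ~ Exponential(μ−λ) for M/M/1.
μ − λ = 166.52 − 56.0 = 110.5200
P(W > t) = e^{−(μ−λ)t} = e^{−0.8731} = 0.417651

Final: 0.417651


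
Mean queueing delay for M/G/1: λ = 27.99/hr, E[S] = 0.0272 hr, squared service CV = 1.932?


ρ = λ·E[S] = 27.99·0.0272 = 0.7613
E[S²] = E[S]²(1+C_s²) = 0.0272²·(1+1.932) = 0.002169
Wq = λ·E[S²]/(2(1−ρ)) = 27.99·0.002169/(2·0.2387) = 0.12720 hr

Final: 0.12720 hr


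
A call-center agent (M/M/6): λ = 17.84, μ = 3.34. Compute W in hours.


a = 5.3413; ρ = 0.8902; P₀ = 0.002439
Lq = P₀·a^c·ρ/(c!(1−ρ)²) = 5.81153
Wq = Lq/λ = 5.81153/17.84 = 0.32576 hr
W = Wq + 1/μ = 0.32576 + 0.29940 = 0.62516 hr

Final: 0.62516 hr


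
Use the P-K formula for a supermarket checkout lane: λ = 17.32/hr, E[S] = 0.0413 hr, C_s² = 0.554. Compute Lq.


ρ = λ·E[S] = 17.32·0.0413 = 0.7153
Lq = ρ²(1+C_s²)/(2(1−ρ)) = 0.5117·(1+0.554)/(2·0.2847)
= 0.5117·1.5540/0.5694 = 1.39654

Final: 1.39654


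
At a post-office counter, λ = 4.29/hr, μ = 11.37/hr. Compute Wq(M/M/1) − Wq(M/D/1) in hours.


ρ = 4.29/11.37 = 0.3773
Wq(M/M/1) = ρ/(μ−λ) = 0.3773/7.08 = 0.05329 hr
Wq(M/D/1) = ρ/(2(μ−λ)) = 0.02665 hr
Savings = 0.05329 − 0.02665 = 0.02665 hr

Final: 0.02665 hr


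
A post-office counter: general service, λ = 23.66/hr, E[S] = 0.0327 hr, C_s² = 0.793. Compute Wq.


ρ = λ·E[S] = 23.66·0.0327 = 0.7737
E[S²] = E[S]²(1+C_s²) = 0.0327²·(1+0.793) = 0.001917
Wq = λ·E[S²]/(2(1−ρ)) = 23.66·0.001917/(2·0.2263) = 0.10022 hr

Final: 0.10022 hr


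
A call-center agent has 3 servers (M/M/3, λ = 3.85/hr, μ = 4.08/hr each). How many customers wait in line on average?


a = λ/μ = 0.9436; ρ = a/3 = 0.3145
P₀ = 0.385632
Lq = P₀·a^c·ρ / (c!·(1−ρ)²) = 0.385632·0.84024·0.3145/(6·0.46985)
= 0.03615

Final: 0.03615


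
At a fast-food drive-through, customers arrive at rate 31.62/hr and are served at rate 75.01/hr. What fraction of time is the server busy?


ρ = λ/μ = 31.62/75.01 = 0.4215

Final: 0.4215


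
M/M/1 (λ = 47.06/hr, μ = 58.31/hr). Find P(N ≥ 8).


ρ = 47.06/58.31 = 0.8071
P(N ≥ n) = ρ^n = 0.8071^8 = 0.179999

Final: 0.179999


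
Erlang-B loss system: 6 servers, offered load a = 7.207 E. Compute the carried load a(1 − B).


B(6,7.207) = 0.344083 (Erlang-B)
Carried load = a(1 − B) = 7.207·(1 − 0.344083) = 7.207·0.655917 = 4.7272 E

Final: 4.7272 Erlangs


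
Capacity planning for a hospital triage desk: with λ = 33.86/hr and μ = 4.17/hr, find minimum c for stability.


Stability requires cμ > λ ⇔ c > λ/μ.
λ/μ = 33.86/4.17 = 8.1199
Minimum integer c = ⌊8.1199⌋ + 1 = 9
Check: 9·4.17 = 37.53 > 33.86, while 8·4.17 = 33.36 ≤ 33.86

Final: 9 servers


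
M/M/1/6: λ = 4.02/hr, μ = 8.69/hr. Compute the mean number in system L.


ρ = 4.02/8.69 = 0.4626
L = ρ[1 − (K+1)ρ^K + Kρ^(K+1)] / [(1−ρ)(1−ρ^(K+1))]
Numerator: 0.4626·(1 − 7·0.009800 + 6·0.004534) = 0.443449
Denominator: (0.5374)·(0.995466) = 0.534963
L = 0.443449/0.534963 = 0.8289

Final: 0.8289


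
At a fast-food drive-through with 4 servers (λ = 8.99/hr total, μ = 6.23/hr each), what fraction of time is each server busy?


ρ = λ/(cμ) = 8.99/(4·6.23) = 8.99/24.92 = 0.3608

Final: 0.3608


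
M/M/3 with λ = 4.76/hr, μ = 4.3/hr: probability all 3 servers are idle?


a = λ/μ = 4.76/4.3 = 1.1070; ρ = a/c = 0.3690
Σ_{k=0}^{2} a^k/k! (terms k=0..2) = 1.00000 + 1.10698 + 0.61270 = 2.71968
Tail: a^3/(3!(1−ρ)) = 1.35649/(6·0.6310) = 0.35829
P₀ = 1/(2.71968 + 0.35829) = 1/3.07796 = 0.324890

Final: 0.324890


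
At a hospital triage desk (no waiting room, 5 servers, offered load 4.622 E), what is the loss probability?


B(c,a) = (a^c/c!) / Σ_{k=0}^{c} a^k/k!
a^5/5! = 17.577960
Σ terms (k=0..5): 1.00000 + 4.62200 + 10.68144 + 16.45654 + 19.01553 + 17.57796 = 69.353477
B = 17.577960/69.353477 = 0.253455

Final: 0.253455


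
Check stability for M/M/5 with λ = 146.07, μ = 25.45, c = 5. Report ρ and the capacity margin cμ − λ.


Total capacity cμ = 5·25.45 = 127.25/hr
ρ = λ/(cμ) = 146.07/127.25 = 1.1479
Stable ⇔ ρ < 1: NO
Spare capacity = cμ − λ = 127.25 − 146.07 = -18.82/hr

Final: ρ = 1.1479; unstable; margin = -18.82/hr


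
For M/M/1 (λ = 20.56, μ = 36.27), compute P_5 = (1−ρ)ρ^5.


ρ = 20.56/36.27 = 0.5669
P_n = (1−ρ)·ρ^n = (1 − 0.5669)·0.5669^5 = 0.4331·0.058530 = 0.025352

Final: 0.025352


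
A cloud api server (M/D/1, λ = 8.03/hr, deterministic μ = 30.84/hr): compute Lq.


ρ = 8.03/30.84 = 0.2604
M/D/1: Lq = ρ²/(2(1−ρ)) = 0.06780/(2·0.7396) = 0.04583

Final: 0.04583


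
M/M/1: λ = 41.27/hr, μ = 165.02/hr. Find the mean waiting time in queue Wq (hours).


ρ = 41.27/165.02 = 0.2501
Wq = ρ/(μ−λ) = 0.2501/(165.02 − 41.27) = 0.2501/123.75 = 0.002021 hr

Final: 0.002021 hr


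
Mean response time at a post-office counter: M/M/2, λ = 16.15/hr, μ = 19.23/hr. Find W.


a = 0.8398; ρ = 0.4199; P₀ = 0.408533
Lq = P₀·a^c·ρ/(c!(1−ρ)²) = 0.17979
Wq = Lq/λ = 0.17979/16.15 = 0.01113 hr
W = Wq + 1/μ = 0.01113 + 0.05200 = 0.06313 hr

Final: 0.06313 hr


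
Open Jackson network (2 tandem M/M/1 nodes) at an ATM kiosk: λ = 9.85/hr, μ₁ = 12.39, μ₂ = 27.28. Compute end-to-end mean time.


Each node sees arrival rate λ = 9.85/hr (tandem ⇒ throughput preserved).
W₁ = 1/(μ₁−λ) = 1/(12.39−9.85) = 0.39370 hr
W₂ = 1/(μ₂−λ) = 1/(27.28−9.85) = 0.05737 hr
W_total = W₁ + W₂ = 0.39370 + 0.05737 = 0.45107 hr

Final: 0.45107 hr


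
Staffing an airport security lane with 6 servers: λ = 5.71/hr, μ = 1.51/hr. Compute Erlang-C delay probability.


a = λ/μ = 3.7815; ρ = a/6 = 0.6302
P₀ = 0.021327 (from M/M/c formula)
C(c,a) = [a^c/(c!(1−ρ))]·P₀ = [2923.84917/(720·0.3698)]·0.021327
= 10.98262·0.021327 = 0.234226

Final: 0.234226


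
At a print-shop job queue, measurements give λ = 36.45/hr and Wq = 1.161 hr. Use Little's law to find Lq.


Lq = λWq = 36.45·1.161 = 42.3185

Final: 42.3185


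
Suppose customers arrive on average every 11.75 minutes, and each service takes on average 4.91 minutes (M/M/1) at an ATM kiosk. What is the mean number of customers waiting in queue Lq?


λ = 60/11.75 = 5.1064 /hr
μ = 60/4.91 = 12.2200 /hr
ρ = λ/μ = 5.1064/12.2200 = 0.4179
Lq = ρ²/(1−ρ) = 0.1746/0.5821 = 0.3000

Final: 0.3000


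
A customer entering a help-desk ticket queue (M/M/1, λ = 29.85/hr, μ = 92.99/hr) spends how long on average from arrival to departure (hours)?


W = 1/(μ−λ) = 1/(92.99 − 29.85) = 1/63.14 = 0.01584 hr

Final: 0.01584 hr


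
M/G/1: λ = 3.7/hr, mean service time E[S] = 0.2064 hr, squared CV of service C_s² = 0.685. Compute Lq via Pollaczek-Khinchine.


ρ = λ·E[S] = 3.7·0.2064 = 0.7637
Lq = ρ²(1+C_s²)/(2(1−ρ)) = 0.5832·(1+0.685)/(2·0.2363)
= 0.5832·1.6850/0.4726 = 2.07918

Final: 2.07918


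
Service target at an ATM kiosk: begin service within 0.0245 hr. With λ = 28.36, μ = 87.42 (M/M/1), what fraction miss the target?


ρ = 28.36/87.42 = 0.3244
P(Wq > t) = ρ·e^{−(μ−λ)t} = 0.3244·e^{−1.4470}
= 0.3244·0.235282 = 0.076328

Final: 0.076328


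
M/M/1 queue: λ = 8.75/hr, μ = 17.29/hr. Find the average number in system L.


ρ = λ/μ = 8.75/17.29 = 0.5061
L = ρ/(1−ρ) = 0.5061/(1 − 0.5061) = 0.5061/0.4939 = 1.0246

Final: 1.0246


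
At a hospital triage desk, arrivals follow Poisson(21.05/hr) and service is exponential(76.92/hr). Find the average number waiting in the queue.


ρ = 21.05/76.92 = 0.2737
Lq = ρ²/(1−ρ) = 0.07489/0.7263 = 0.1031

Final: 0.1031


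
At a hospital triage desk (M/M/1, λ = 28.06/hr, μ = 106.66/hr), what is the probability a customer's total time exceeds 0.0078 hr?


W ~ Exponential(μ−λ) for M/M/1.
μ − λ = 106.66 − 28.06 = 78.6000
P(W > t) = e^{−(μ−λ)t} = e^{−0.6131} = 0.541680

Final: 0.541680


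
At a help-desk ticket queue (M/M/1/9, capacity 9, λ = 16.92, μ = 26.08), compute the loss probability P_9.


ρ = λ/μ = 16.92/26.08 = 0.6488
P_K = (1−ρ)ρ^K/(1−ρ^(K+1)) = (0.3512·0.020363)/(1 − 0.013211)
= 0.007152/0.986789 = 0.007248

Final: 0.007248


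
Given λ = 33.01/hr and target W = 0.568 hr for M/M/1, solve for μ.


W = 1/(μ−λ) ⇒ μ − λ = 1/W = 1/0.568 = 1.7606
μ = λ + 1/W = 33.01 + 1.7606 = 34.7706 per hr

Final: 34.7706 /hr


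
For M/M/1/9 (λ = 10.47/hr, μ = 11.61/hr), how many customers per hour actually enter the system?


ρ = 0.9018; P_K = (1−ρ)ρ^9/(1−ρ^10) = 0.060124
λ_eff = λ(1 − P_K) = 10.47·(1 − 0.060124) = 10.47·0.939876 = 9.8405 /hr

Final: 9.8405 /hr


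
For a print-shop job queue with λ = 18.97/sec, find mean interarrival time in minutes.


Mean interarrival time = 1/λ = 1/18.97 second = 0.05271 second
In minutes: 0.05271 × 0.0166667 = 0.0008786 min

Final: 0.0008786 min


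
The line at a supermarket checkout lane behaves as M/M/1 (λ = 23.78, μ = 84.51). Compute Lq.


ρ = 23.78/84.51 = 0.2814
Lq = ρ²/(1−ρ) = 0.07918/0.7186 = 0.1102

Final: 0.1102


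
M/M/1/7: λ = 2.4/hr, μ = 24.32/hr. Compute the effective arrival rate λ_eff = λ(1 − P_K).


ρ = 0.09868; P_K = (1−ρ)ρ^7/(1−ρ^8) = 0.00000008215
λ_eff = λ(1 − P_K) = 2.4·(1 − 0.00000008215) = 2.4·1.000000 = 2.4000 /hr

Final: 2.4000 /hr


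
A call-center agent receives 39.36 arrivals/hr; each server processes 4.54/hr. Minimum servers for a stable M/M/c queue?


Stability requires cμ > λ ⇔ c > λ/μ.
λ/μ = 39.36/4.54 = 8.6696
Minimum integer c = ⌊8.6696⌋ + 1 = 9
Check: 9·4.54 = 40.86 > 39.36, while 8·4.54 = 36.32 ≤ 39.36

Final: 9 servers


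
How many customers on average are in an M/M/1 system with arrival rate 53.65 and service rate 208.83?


ρ = λ/μ = 53.65/208.83 = 0.2569
L = ρ/(1−ρ) = 0.2569/(1 − 0.2569) = 0.2569/0.7431 = 0.3457

Final: 0.3457


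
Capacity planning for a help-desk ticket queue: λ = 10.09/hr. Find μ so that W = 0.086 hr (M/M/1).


W = 1/(μ−λ) ⇒ μ − λ = 1/W = 1/0.086 = 11.6279
μ = λ + 1/W = 10.09 + 11.6279 = 21.7179 per hr

Final: 21.7179 /hr


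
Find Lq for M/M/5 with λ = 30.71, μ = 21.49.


a = λ/μ = 1.4290; ρ = a/5 = 0.2858
P₀ = 0.239246
Lq = P₀·a^c·ρ / (c!·(1−ρ)²) = 0.239246·5.95960·0.2858/(120·0.51007)
= 0.006658

Final: 0.006658


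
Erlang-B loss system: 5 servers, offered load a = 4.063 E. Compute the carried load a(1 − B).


B(5,4.063) = 0.204690 (Erlang-B)
Carried load = a(1 − B) = 4.063·(1 − 0.204690) = 4.063·0.795310 = 3.2313 E

Final: 3.2313 Erlangs


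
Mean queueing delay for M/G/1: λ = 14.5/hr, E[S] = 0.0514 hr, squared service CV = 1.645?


ρ = λ·E[S] = 14.5·0.0514 = 0.7453
E[S²] = E[S]²(1+C_s²) = 0.0514²·(1+1.645) = 0.006988
Wq = λ·E[S²]/(2(1−ρ)) = 14.5·0.006988/(2·0.2547) = 0.19891 hr

Final: 0.19891 hr


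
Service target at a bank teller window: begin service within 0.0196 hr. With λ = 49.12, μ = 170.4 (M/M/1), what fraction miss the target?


ρ = 49.12/170.4 = 0.2883
P(Wq > t) = ρ·e^{−(μ−λ)t} = 0.2883·e^{−2.3771}
= 0.2883·0.092820 = 0.026757

Final: 0.026757


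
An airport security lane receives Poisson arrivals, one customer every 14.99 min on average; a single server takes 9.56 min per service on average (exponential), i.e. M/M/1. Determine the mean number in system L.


λ = 60/14.99 = 4.0027 /hr
μ = 60/9.56 = 6.2762 /hr
ρ = λ/μ = 4.0027/6.2762 = 0.6378
L = ρ/(1−ρ) = 0.6378/0.3622 = 1.7606

Final: 1.7606


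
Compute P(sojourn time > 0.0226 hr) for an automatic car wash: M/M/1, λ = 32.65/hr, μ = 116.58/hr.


W ~ Exponential(μ−λ) for M/M/1.
μ − λ = 116.58 − 32.65 = 83.9300
P(W > t) = e^{−(μ−λ)t} = e^{−1.8968} = 0.150045

Final: 0.150045


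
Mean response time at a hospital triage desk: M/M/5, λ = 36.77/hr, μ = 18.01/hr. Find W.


a = 2.0416; ρ = 0.4083; P₀ = 0.128738
Lq = P₀·a^c·ρ/(c!(1−ρ)²) = 0.04439
Wq = Lq/λ = 0.04439/36.77 = 0.001207 hr
W = Wq + 1/μ = 0.001207 + 0.05552 = 0.05673 hr

Final: 0.05673 hr


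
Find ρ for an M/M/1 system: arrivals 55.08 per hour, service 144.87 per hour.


ρ = λ/μ = 55.08/144.87 = 0.3802

Final: 0.3802


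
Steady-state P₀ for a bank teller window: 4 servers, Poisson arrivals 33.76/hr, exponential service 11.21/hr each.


a = λ/μ = 33.76/11.21 = 3.0116; ρ = a/c = 0.7529
Σ_{k=0}^{3} a^k/k! (terms k=0..3) = 1.00000 + 3.01160 + 4.53486 + 4.55239 = 13.09884
Tail: a^4/(4!(1−ρ)) = 82.25973/(24·0.2471) = 13.87081
P₀ = 1/(13.09884 + 13.87081) = 1/26.96965 = 0.037079

Final: 0.037079


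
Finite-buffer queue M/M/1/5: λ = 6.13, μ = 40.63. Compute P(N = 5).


ρ = λ/μ = 6.13/40.63 = 0.1509
P_K = (1−ρ)ρ^K/(1−ρ^(K+1)) = (0.8491·0.00007818)/(1 − 0.00001179)
= 0.00006638/0.999988 = 0.00006638

Final: 0.00006638


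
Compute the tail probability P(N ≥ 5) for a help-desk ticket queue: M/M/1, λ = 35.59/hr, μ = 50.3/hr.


ρ = 35.59/50.3 = 0.7076
P(N ≥ n) = ρ^n = 0.7076^5 = 0.177337

Final: 0.177337


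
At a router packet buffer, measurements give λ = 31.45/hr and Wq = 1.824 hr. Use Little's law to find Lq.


Lq = λWq = 31.45·1.824 = 57.3648

Final: 57.3648


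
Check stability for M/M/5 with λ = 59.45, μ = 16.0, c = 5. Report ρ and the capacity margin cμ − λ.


Total capacity cμ = 5·16.0 = 80.00/hr
ρ = λ/(cμ) = 59.45/80.00 = 0.7431
Stable ⇔ ρ < 1: YES
Spare capacity = cμ − λ = 80.00 − 59.45 = 20.55/hr

Final: ρ = 0.7431; stable; margin = 20.55/hr


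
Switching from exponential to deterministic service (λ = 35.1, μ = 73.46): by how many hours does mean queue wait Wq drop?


ρ = 35.1/73.46 = 0.4778
Wq(M/M/1) = ρ/(μ−λ) = 0.4778/38.36 = 0.01246 hr
Wq(M/D/1) = ρ/(2(μ−λ)) = 0.006228 hr
Savings = 0.01246 − 0.006228 = 0.006228 hr

Final: 0.006228 hr


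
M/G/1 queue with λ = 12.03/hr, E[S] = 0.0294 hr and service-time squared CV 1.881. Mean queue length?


ρ = λ·E[S] = 12.03·0.0294 = 0.3537
Lq = ρ²(1+C_s²)/(2(1−ρ)) = 0.1251·(1+1.881)/(2·0.6463)
= 0.1251·2.8810/1.2926 = 0.27880

Final: 0.27880


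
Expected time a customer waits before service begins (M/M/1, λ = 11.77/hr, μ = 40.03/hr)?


ρ = 11.77/40.03 = 0.2940
Wq = ρ/(μ−λ) = 0.2940/(40.03 − 11.77) = 0.2940/28.26 = 0.01040 hr

Final: 0.01040 hr


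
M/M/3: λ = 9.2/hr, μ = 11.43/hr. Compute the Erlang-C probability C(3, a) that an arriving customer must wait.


a = λ/μ = 0.8049; ρ = a/3 = 0.2683
P₀ = 0.444917 (from M/M/c formula)
C(c,a) = [a^c/(c!(1−ρ))]·P₀ = [0.52146/(6·0.7317)]·0.444917
= 0.11878·0.444917 = 0.052847

Final: 0.052847


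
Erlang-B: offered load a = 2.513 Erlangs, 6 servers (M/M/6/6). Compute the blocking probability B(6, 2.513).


B(c,a) = (a^c/c!) / Σ_{k=0}^{c} a^k/k!
a^6/6! = 0.349802
Σ terms (k=0..6): 1.00000 + 2.51300 + 3.15758 + 2.64500 + 1.66172 + 0.83518 + 0.34980 = 12.162295
B = 0.349802/12.162295 = 0.028761

Final: 0.028761


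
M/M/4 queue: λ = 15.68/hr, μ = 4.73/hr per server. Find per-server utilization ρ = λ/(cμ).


ρ = λ/(cμ) = 15.68/(4·4.73) = 15.68/18.92 = 0.8288

Final: 0.8288


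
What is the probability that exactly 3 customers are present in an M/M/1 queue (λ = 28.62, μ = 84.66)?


ρ = 28.62/84.66 = 0.3381
P_n = (1−ρ)·ρ^n = (1 − 0.3381)·0.3381^3 = 0.6619·0.038634 = 0.025574

Final: 0.025574


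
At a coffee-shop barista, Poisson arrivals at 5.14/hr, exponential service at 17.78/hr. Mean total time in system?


W = 1/(μ−λ) = 1/(17.78 − 5.14) = 1/12.64 = 0.07911 hr

Final: 0.07911 hr


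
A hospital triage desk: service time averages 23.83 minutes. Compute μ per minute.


μ = 1/(service time) in consistent units.
1 minute = 1 min, so μ = 1/23.83 = 0.04196 per minute

Final: 0.04196 /min


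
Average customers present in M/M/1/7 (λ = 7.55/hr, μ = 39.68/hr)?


ρ = 7.55/39.68 = 0.1903
L = ρ[1 − (K+1)ρ^K + Kρ^(K+1)] / [(1−ρ)(1−ρ^(K+1))]
Numerator: 0.1903·(1 − 8·0.000009029 + 7·0.000001718) = 0.190261
Denominator: (0.8097)·(0.999998) = 0.809726
L = 0.190261/0.809726 = 0.2350

Final: 0.2350


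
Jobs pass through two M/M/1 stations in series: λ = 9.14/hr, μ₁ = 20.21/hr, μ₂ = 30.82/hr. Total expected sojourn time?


Each node sees arrival rate λ = 9.14/hr (tandem ⇒ throughput preserved).
W₁ = 1/(μ₁−λ) = 1/(20.21−9.14) = 0.09033 hr
W₂ = 1/(μ₂−λ) = 1/(30.82−9.14) = 0.04613 hr
W_total = W₁ + W₂ = 0.09033 + 0.04613 = 0.13646 hr

Final: 0.13646 hr


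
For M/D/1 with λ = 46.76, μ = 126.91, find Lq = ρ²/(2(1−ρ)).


ρ = 46.76/126.91 = 0.3685
M/D/1: Lq = ρ²/(2(1−ρ)) = 0.1358/(2·0.6315) = 0.10748

Final: 0.10748


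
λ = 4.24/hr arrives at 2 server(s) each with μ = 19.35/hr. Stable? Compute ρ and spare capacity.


Total capacity cμ = 2·19.35 = 38.70/hr
ρ = λ/(cμ) = 4.24/38.70 = 0.1096
Stable ⇔ ρ < 1: YES
Spare capacity = cμ − λ = 38.70 − 4.24 = 34.46/hr

Final: ρ = 0.1096; stable; margin = 34.46/hr


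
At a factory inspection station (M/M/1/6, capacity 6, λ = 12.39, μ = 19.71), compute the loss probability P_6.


ρ = λ/μ = 12.39/19.71 = 0.6286
P_K = (1−ρ)ρ^K/(1−ρ^(K+1)) = (0.3714·0.061703)/(1 − 0.038788)
= 0.022916/0.961212 = 0.023840

Final: 0.023840


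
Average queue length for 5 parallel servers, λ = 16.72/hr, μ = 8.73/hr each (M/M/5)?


a = λ/μ = 1.9152; ρ = a/5 = 0.3830
P₀ = 0.146437
Lq = P₀·a^c·ρ / (c!·(1−ρ)²) = 0.146437·25.76975·0.3830/(120·0.38063)
= 0.03165

Final: 0.03165


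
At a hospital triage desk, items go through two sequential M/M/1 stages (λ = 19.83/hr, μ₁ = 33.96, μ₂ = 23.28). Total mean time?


Each node sees arrival rate λ = 19.83/hr (tandem ⇒ throughput preserved).
W₁ = 1/(μ₁−λ) = 1/(33.96−19.83) = 0.07077 hr
W₂ = 1/(μ₂−λ) = 1/(23.28−19.83) = 0.28986 hr
W_total = W₁ + W₂ = 0.07077 + 0.28986 = 0.36063 hr

Final: 0.36063 hr


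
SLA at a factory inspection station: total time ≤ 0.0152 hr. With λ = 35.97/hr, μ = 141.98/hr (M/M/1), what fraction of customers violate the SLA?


W ~ Exponential(μ−λ) for M/M/1.
μ − λ = 141.98 − 35.97 = 106.0100
P(W > t) = e^{−(μ−λ)t} = e^{−1.6114} = 0.199618

Final: 0.199618


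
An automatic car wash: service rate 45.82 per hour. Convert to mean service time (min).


Mean service time = 1/μ = 1/45.82 hour = 0.02182 hour
In minutes: 0.02182 × 60 = 1.3095 min

Final: 1.3095 min


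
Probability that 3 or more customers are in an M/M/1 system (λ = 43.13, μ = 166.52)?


ρ = 43.13/166.52 = 0.2590
P(N ≥ n) = ρ^n = 0.2590^3 = 0.017376

Final: 0.017376


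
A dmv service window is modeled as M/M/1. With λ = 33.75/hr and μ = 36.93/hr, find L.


ρ = λ/μ = 33.75/36.93 = 0.9139
L = ρ/(1−ρ) = 0.9139/(1 − 0.9139) = 0.9139/0.08611 = 10.6132

Final: 10.6132


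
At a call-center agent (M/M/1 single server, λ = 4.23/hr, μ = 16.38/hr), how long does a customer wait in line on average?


ρ = 4.23/16.38 = 0.2582
Wq = ρ/(μ−λ) = 0.2582/(16.38 − 4.23) = 0.2582/12.15 = 0.02125 hr

Final: 0.02125 hr


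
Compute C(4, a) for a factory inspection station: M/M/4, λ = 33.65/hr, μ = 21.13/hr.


a = λ/μ = 1.5925; ρ = a/4 = 0.3981
P₀ = 0.200843 (from M/M/c formula)
C(c,a) = [a^c/(c!(1−ρ))]·P₀ = [6.43194/(24·0.6019)]·0.200843
= 0.44528·0.200843 = 0.089431

Final: 0.089431


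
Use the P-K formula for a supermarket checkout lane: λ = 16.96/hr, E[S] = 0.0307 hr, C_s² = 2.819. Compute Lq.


ρ = λ·E[S] = 16.96·0.0307 = 0.5207
Lq = ρ²(1+C_s²)/(2(1−ρ)) = 0.2711·(1+2.819)/(2·0.4793)
= 0.2711·3.8190/0.9587 = 1.07998

Final: 1.07998


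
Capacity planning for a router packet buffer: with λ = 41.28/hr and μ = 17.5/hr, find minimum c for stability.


Stability requires cμ > λ ⇔ c > λ/μ.
λ/μ = 41.28/17.5 = 2.3589
Minimum integer c = ⌊2.3589⌋ + 1 = 3
Check: 3·17.5 = 52.50 > 41.28, while 2·17.5 = 35.00 ≤ 41.28

Final: 3 servers


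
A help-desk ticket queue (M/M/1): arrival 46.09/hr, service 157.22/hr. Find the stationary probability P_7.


ρ = 46.09/157.22 = 0.2932
P_n = (1−ρ)·ρ^n = (1 − 0.2932)·0.2932^7 = 0.7068·0.0001861 = 0.0001315

Final: 0.0001315


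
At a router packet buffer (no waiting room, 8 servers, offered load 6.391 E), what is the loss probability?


B(c,a) = (a^c/c!) / Σ_{k=0}^{c} a^k/k!
a^8/8! = 69.028751
Σ terms (k=0..8): 1.00000 + 6.39100 + 20.42244 + 43.50661 + 69.51268 + 88.85111 + 94.64124 + 86.40745 + 69.02875 = 479.761270
B = 69.028751/479.761270 = 0.143881

Final: 0.143881


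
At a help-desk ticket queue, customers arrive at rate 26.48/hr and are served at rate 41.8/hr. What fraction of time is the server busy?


ρ = λ/μ = 26.48/41.8 = 0.6335

Final: 0.6335


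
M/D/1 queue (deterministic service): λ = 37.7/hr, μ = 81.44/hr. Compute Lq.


ρ = 37.7/81.44 = 0.4629
M/D/1: Lq = ρ²/(2(1−ρ)) = 0.2143/(2·0.5371) = 0.19950

Final: 0.19950


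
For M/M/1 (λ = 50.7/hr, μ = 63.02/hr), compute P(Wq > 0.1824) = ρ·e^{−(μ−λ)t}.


ρ = 50.7/63.02 = 0.8045
P(Wq > t) = ρ·e^{−(μ−λ)t} = 0.8045·e^{−2.2472}
= 0.8045·0.105698 = 0.085035

Final: 0.085035


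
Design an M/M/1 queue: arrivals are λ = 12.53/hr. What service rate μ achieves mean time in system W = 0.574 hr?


W = 1/(μ−λ) ⇒ μ − λ = 1/W = 1/0.574 = 1.7422
μ = λ + 1/W = 12.53 + 1.7422 = 14.2722 per hr

Final: 14.2722 /hr


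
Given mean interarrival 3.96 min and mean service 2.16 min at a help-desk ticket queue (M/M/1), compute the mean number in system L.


λ = 60/3.96 = 15.1515 /hr
μ = 60/2.16 = 27.7778 /hr
ρ = λ/μ = 15.1515/27.7778 = 0.5455
L = ρ/(1−ρ) = 0.5455/0.4545 = 1.2000

Final: 1.2000


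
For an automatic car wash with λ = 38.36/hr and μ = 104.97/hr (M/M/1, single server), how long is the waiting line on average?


ρ = 38.36/104.97 = 0.3654
Lq = ρ²/(1−ρ) = 0.1335/0.6346 = 0.2105

Final: 0.2105


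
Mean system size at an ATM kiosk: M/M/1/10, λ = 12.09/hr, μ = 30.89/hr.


ρ = 12.09/30.89 = 0.3914
L = ρ[1 − (K+1)ρ^K + Kρ^(K+1)] / [(1−ρ)(1−ρ^(K+1))]
Numerator: 0.3914·(1 − 11·0.00008435 + 10·0.00003301) = 0.391155
Denominator: (0.6086)·(0.999967) = 0.608591
L = 0.391155/0.608591 = 0.6427

Final: 0.6427


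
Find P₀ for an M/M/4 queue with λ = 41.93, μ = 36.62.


a = λ/μ = 41.93/36.62 = 1.1450; ρ = a/c = 0.2863
Σ_{k=0}^{3} a^k/k! (terms k=0..3) = 1.00000 + 1.14500 + 0.65552 + 0.25019 = 3.05071
Tail: a^4/(4!(1−ρ)) = 1.71880/(24·0.7137) = 0.10034
P₀ = 1/(3.05071 + 0.10034) = 1/3.15105 = 0.317355

Final: 0.317355


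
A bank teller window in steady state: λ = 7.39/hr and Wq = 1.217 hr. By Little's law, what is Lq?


Lq = λWq = 7.39·1.217 = 8.9936

Final: 8.9936


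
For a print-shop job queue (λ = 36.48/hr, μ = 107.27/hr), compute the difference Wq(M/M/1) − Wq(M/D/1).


ρ = 36.48/107.27 = 0.3401
Wq(M/M/1) = ρ/(μ−λ) = 0.3401/70.79 = 0.004804 hr
Wq(M/D/1) = ρ/(2(μ−λ)) = 0.002402 hr
Savings = 0.004804 − 0.002402 = 0.002402 hr

Final: 0.002402 hr


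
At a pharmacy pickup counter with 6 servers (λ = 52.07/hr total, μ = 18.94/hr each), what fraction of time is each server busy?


ρ = λ/(cμ) = 52.07/(6·18.94) = 52.07/113.64 = 0.4582

Final: 0.4582


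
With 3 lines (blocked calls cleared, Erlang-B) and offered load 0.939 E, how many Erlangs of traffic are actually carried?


B(3,0.939) = 0.054804 (Erlang-B)
Carried load = a(1 − B) = 0.939·(1 − 0.054804) = 0.939·0.945196 = 0.8875 E

Final: 0.8875 Erlangs


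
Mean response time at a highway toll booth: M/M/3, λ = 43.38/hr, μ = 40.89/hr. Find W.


a = 1.0609; ρ = 0.3536; P₀ = 0.341119
Lq = P₀·a^c·ρ/(c!(1−ρ)²) = 0.05746
Wq = Lq/λ = 0.05746/43.38 = 0.001325 hr
W = Wq + 1/μ = 0.001325 + 0.02446 = 0.02578 hr

Final: 0.02578 hr


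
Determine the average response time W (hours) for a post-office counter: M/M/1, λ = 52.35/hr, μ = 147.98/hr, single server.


W = 1/(μ−λ) = 1/(147.98 − 52.35) = 1/95.63 = 0.01046 hr

Final: 0.01046 hr


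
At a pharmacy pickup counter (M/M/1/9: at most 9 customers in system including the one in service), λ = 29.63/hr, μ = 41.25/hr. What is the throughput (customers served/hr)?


ρ = 0.7183; P_K = (1−ρ)ρ^9/(1−ρ^10) = 0.014884
λ_eff = λ(1 − P_K) = 29.63·(1 − 0.014884) = 29.63·0.985116 = 29.1890 /hr

Final: 29.1890 /hr


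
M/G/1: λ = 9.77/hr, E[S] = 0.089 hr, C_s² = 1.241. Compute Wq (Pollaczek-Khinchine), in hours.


ρ = λ·E[S] = 9.77·0.089 = 0.8695
E[S²] = E[S]²(1+C_s²) = 0.089²·(1+1.241) = 0.017751
Wq = λ·E[S²]/(2(1−ρ)) = 9.77·0.017751/(2·0.1305) = 0.66462 hr

Final: 0.66462 hr


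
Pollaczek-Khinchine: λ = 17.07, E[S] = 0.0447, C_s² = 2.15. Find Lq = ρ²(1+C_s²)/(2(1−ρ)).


ρ = λ·E[S] = 17.07·0.0447 = 0.7630
Lq = ρ²(1+C_s²)/(2(1−ρ)) = 0.5822·(1+2.15)/(2·0.2370)
= 0.5822·3.1500/0.4739 = 3.86961

Final: 3.86961


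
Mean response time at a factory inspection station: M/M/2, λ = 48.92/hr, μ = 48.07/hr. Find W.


a = 1.0177; ρ = 0.5088; P₀ = 0.325520
Lq = P₀·a^c·ρ/(c!(1−ρ)²) = 0.35556
Wq = Lq/λ = 0.35556/48.92 = 0.007268 hr
W = Wq + 1/μ = 0.007268 + 0.02080 = 0.02807 hr

Final: 0.02807 hr


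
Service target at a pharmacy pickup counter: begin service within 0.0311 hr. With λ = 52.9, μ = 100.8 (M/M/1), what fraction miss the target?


ρ = 52.9/100.8 = 0.5248
P(Wq > t) = ρ·e^{−(μ−λ)t} = 0.5248·e^{−1.4897}
= 0.5248·0.225443 = 0.118313

Final: 0.118313


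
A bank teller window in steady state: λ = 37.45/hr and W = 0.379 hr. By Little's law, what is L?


L = λW = 37.45·0.379 = 14.1936

Final: 14.1936


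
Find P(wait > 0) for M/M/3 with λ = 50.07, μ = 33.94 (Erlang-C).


a = λ/μ = 1.4753; ρ = a/3 = 0.4918
P₀ = 0.216624 (from M/M/c formula)
C(c,a) = [a^c/(c!(1−ρ))]·P₀ = [3.21068/(6·0.5082)]·0.216624
= 1.05286·0.216624 = 0.228074

Final: 0.228074


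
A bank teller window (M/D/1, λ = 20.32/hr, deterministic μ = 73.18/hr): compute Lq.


ρ = 20.32/73.18 = 0.2777
M/D/1: Lq = ρ²/(2(1−ρ)) = 0.07710/(2·0.7223) = 0.05337

Final: 0.05337


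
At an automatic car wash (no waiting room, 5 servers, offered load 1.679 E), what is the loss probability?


B(c,a) = (a^c/c!) / Σ_{k=0}^{c} a^k/k!
a^5/5! = 0.111192
Σ terms (k=0..5): 1.00000 + 1.67900 + 1.40952 + 0.78886 + 0.33112 + 0.11119 = 5.319698
B = 0.111192/5.319698 = 0.020902

Final: 0.020902


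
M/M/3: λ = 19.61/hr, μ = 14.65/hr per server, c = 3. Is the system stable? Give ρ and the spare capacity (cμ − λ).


Total capacity cμ = 3·14.65 = 43.95/hr
ρ = λ/(cμ) = 19.61/43.95 = 0.4462
Stable ⇔ ρ < 1: YES
Spare capacity = cμ − λ = 43.95 − 19.61 = 24.34/hr

Final: ρ = 0.4462; stable; margin = 24.34/hr
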